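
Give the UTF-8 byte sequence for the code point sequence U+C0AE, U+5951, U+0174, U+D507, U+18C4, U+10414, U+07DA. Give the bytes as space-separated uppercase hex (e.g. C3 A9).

EC 82 AE E5 A5 91 C5 B4 ED 94 87 E1 A3 84 F0 90 90 94 DF 9A

U+C0AE: 3-byte form → EC 82 AE.
U+5951: 3-byte form → E5 A5 91.
U+0174: 2-byte form → C5 B4.
U+D507: 3-byte form → ED 94 87.
U+18C4: 3-byte form → E1 A3 84.
U+10414: 4-byte form → F0 90 90 94.
U+07DA: 2-byte form → DF 9A.
Concatenated (20 bytes): EC 82 AE E5 A5 91 C5 B4 ED 94 87 E1 A3 84 F0 90 90 94 DF 9A.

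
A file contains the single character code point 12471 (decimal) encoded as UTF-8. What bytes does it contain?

E3 82 B7

U+30B7 = 0x30B7 = 12471 decimal. In range U+0800–U+FFFF → 3-byte form: 1110xxxx 10xxxxxx 10xxxxxx.
Binary (16 bits): 0011000010110111.
Split 4+6+6: 0011 | 000010 | 110111.
Byte 1: 11100011 = 0xE3.
Byte 2: 10000010 = 0x82.
Byte 3: 10110111 = 0xB7.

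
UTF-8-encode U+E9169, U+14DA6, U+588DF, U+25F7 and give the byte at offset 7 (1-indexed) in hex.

0xB6

1-indexed offset 7 is 0-indexed offset 6.
U+E9169 → 4-byte form F3 A9 85 A9 at offsets 0–3.
U+14DA6 → 4-byte form F0 94 B6 A6 at offsets 4–7.
Offset 6 falls in char 2's range; it's byte 3 of F0 94 B6 A6 = 0xB6.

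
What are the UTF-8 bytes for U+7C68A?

U+7C68A = 0x7C68A = 509578 decimal. In range U+10000–U+10FFFF → 4-byte form: 11110xxx 10xxxxxx 10xxxxxx 10xxxxxx.
Binary (21 bits): 001111100011010001010.
Split 3+6+6+6: 001 | 111100 | 011010 | 001010.
Byte 1: 11110001 = 0xF1.
Byte 2: 10111100 = 0xBC.
Byte 3: 10011010 = 0x9A.
Byte 4: 10001010 = 0x8A.

F1 BC 9A 8A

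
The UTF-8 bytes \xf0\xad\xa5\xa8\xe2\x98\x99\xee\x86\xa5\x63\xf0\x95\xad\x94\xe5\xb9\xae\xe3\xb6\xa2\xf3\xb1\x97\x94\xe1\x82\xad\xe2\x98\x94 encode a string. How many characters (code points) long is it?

10

Byte at offset 0: 0xF0 = 11110000 → 4-byte char (#1). Advance 4.
Byte at offset 4: 0xE2 = 11100010 → 3-byte char (#2). Advance 3.
Byte at offset 7: 0xEE = 11101110 → 3-byte char (#3). Advance 3.
Byte at offset 10: 0x63 = 01100011 → 1-byte char (#4). Advance 1.
Byte at offset 11: 0xF0 = 11110000 → 4-byte char (#5). Advance 4.
Byte at offset 15: 0xE5 = 11100101 → 3-byte char (#6). Advance 3.
Byte at offset 18: 0xE3 = 11100011 → 3-byte char (#7). Advance 3.
Byte at offset 21: 0xF3 = 11110011 → 4-byte char (#8). Advance 4.
Byte at offset 25: 0xE1 = 11100001 → 3-byte char (#9). Advance 3.
Byte at offset 28: 0xE2 = 11100010 → 3-byte char (#10). Advance 3.
Reached end at offset 31 after 10 code points.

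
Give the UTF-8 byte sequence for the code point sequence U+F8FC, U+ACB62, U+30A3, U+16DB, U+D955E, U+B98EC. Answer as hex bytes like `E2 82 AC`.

EF A3 BC F2 AC AD A2 E3 82 A3 E1 9B 9B F3 99 95 9E F2 B9 A3 AC

U+F8FC: 3-byte form → EF A3 BC.
U+ACB62: 4-byte form → F2 AC AD A2.
U+30A3: 3-byte form → E3 82 A3.
U+16DB: 3-byte form → E1 9B 9B.
U+D955E: 4-byte form → F3 99 95 9E.
U+B98EC: 4-byte form → F2 B9 A3 AC.
Concatenated (21 bytes): EF A3 BC F2 AC AD A2 E3 82 A3 E1 9B 9B F3 99 95 9E F2 B9 A3 AC.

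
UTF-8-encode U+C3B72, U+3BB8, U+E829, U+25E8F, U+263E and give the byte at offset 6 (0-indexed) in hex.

0xB8

U+C3B72 → 4-byte form F3 83 AD B2 at offsets 0–3.
U+3BB8 → 3-byte form E3 AE B8 at offsets 4–6.
Offset 6 falls in char 2's range; it's byte 3 of E3 AE B8 = 0xB8.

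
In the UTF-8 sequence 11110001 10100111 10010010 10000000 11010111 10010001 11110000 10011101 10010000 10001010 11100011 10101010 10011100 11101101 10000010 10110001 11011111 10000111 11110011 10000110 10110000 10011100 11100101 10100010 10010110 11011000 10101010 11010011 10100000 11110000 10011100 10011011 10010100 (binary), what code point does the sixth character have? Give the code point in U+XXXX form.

Offset 0: leading byte 0xF1 = 11110001 → 4-byte char #1 = F1 A7 92 80.
Offset 4: leading byte 0xD7 = 11010111 → 2-byte char #2 = D7 91.
Offset 6: leading byte 0xF0 = 11110000 → 4-byte char #3 = F0 9D 90 8A.
Offset 10: leading byte 0xE3 = 11100011 → 3-byte char #4 = E3 AA 9C.
Offset 13: leading byte 0xED = 11101101 → 3-byte char #5 = ED 82 B1.
Offset 16: leading byte 0xDF = 11011111 → 2-byte char #6 = DF 87.
Leading byte 0xDF = 11011111 matches 110xxxxx → 2-byte sequence.
Byte 1: 0xDF = 11011111, payload 11111 (5 bits).
Byte 2: 0x87 = 10000111 (10xxxxxx ✓), payload 000111.
Concatenate: 11111000111 = 0x7C7 (11 bits → U+07C7).

U+07C7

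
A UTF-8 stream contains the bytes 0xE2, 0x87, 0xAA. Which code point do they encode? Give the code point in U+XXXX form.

Leading byte 0xE2 = 11100010 matches 1110xxxx → 3-byte sequence.
Byte 1: 0xE2 = 11100010, payload 0010 (4 bits).
Byte 2: 0x87 = 10000111 (10xxxxxx ✓), payload 000111.
Byte 3: 0xAA = 10101010 (10xxxxxx ✓), payload 101010.
Concatenate: 0010000111101010 = 0x21EA (16 bits → U+21EA).

U+21EA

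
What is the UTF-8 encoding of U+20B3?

U+20B3 = 0x20B3 = 8371 decimal. In range U+0800–U+FFFF → 3-byte form: 1110xxxx 10xxxxxx 10xxxxxx.
Binary (16 bits): 0010000010110011.
Split 4+6+6: 0010 | 000010 | 110011.
Byte 1: 11100010 = 0xE2.
Byte 2: 10000010 = 0x82.
Byte 3: 10110011 = 0xB3.

E2 82 B3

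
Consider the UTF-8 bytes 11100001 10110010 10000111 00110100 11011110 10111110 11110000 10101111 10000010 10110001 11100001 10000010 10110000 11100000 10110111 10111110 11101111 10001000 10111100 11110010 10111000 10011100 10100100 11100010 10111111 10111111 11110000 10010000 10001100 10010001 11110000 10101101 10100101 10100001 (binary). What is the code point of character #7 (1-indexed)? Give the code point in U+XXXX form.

U+F23C

Offset 0: leading byte 0xE1 = 11100001 → 3-byte char #1 = E1 B2 87.
Offset 3: leading byte 0x34 = 00110100 → 1-byte char #2 = 34.
Offset 4: leading byte 0xDE = 11011110 → 2-byte char #3 = DE BE.
Offset 6: leading byte 0xF0 = 11110000 → 4-byte char #4 = F0 AF 82 B1.
Offset 10: leading byte 0xE1 = 11100001 → 3-byte char #5 = E1 82 B0.
Offset 13: leading byte 0xE0 = 11100000 → 3-byte char #6 = E0 B7 BE.
Offset 16: leading byte 0xEF = 11101111 → 3-byte char #7 = EF 88 BC.
Leading byte 0xEF = 11101111 matches 1110xxxx → 3-byte sequence.
Byte 1: 0xEF = 11101111, payload 1111 (4 bits).
Byte 2: 0x88 = 10001000 (10xxxxxx ✓), payload 001000.
Byte 3: 0xBC = 10111100 (10xxxxxx ✓), payload 111100.
Concatenate: 1111001000111100 = 0xF23C (16 bits → U+F23C).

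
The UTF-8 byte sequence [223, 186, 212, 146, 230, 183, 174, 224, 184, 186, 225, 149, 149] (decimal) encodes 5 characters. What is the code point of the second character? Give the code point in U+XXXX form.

U+0512

Offset 0: leading byte 0xDF = 11011111 → 2-byte char #1 = DF BA.
Offset 2: leading byte 0xD4 = 11010100 → 2-byte char #2 = D4 92.
Leading byte 0xD4 = 11010100 matches 110xxxxx → 2-byte sequence.
Byte 1: 0xD4 = 11010100, payload 10100 (5 bits).
Byte 2: 0x92 = 10010010 (10xxxxxx ✓), payload 010010.
Concatenate: 10100010010 = 0x512 (11 bits → U+0512).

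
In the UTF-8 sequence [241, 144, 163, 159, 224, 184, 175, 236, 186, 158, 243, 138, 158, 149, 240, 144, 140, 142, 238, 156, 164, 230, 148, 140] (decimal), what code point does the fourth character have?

Offset 0: leading byte 0xF1 = 11110001 → 4-byte char #1 = F1 90 A3 9F.
Offset 4: leading byte 0xE0 = 11100000 → 3-byte char #2 = E0 B8 AF.
Offset 7: leading byte 0xEC = 11101100 → 3-byte char #3 = EC BA 9E.
Offset 10: leading byte 0xF3 = 11110011 → 4-byte char #4 = F3 8A 9E 95.
Leading byte 0xF3 = 11110011 matches 11110xxx → 4-byte sequence.
Byte 1: 0xF3 = 11110011, payload 011 (3 bits).
Byte 2: 0x8A = 10001010 (10xxxxxx ✓), payload 001010.
Byte 3: 0x9E = 10011110 (10xxxxxx ✓), payload 011110.
Byte 4: 0x95 = 10010101 (10xxxxxx ✓), payload 010101.
Concatenate: 011001010011110010101 = 0xCA795 (21 bits → U+CA795).

U+CA795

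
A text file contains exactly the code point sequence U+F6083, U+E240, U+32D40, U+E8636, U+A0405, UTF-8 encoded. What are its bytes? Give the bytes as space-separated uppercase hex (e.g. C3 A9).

U+F6083: 4-byte form → F3 B6 82 83.
U+E240: 3-byte form → EE 89 80.
U+32D40: 4-byte form → F0 B2 B5 80.
U+E8636: 4-byte form → F3 A8 98 B6.
U+A0405: 4-byte form → F2 A0 90 85.
Concatenated (19 bytes): F3 B6 82 83 EE 89 80 F0 B2 B5 80 F3 A8 98 B6 F2 A0 90 85.

F3 B6 82 83 EE 89 80 F0 B2 B5 80 F3 A8 98 B6 F2 A0 90 85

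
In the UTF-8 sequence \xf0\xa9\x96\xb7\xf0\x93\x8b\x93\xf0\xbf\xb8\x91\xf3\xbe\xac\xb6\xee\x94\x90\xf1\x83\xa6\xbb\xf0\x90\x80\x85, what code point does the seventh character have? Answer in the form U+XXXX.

Offset 0: leading byte 0xF0 = 11110000 → 4-byte char #1 = F0 A9 96 B7.
Offset 4: leading byte 0xF0 = 11110000 → 4-byte char #2 = F0 93 8B 93.
Offset 8: leading byte 0xF0 = 11110000 → 4-byte char #3 = F0 BF B8 91.
Offset 12: leading byte 0xF3 = 11110011 → 4-byte char #4 = F3 BE AC B6.
Offset 16: leading byte 0xEE = 11101110 → 3-byte char #5 = EE 94 90.
Offset 19: leading byte 0xF1 = 11110001 → 4-byte char #6 = F1 83 A6 BB.
Offset 23: leading byte 0xF0 = 11110000 → 4-byte char #7 = F0 90 80 85.
Leading byte 0xF0 = 11110000 matches 11110xxx → 4-byte sequence.
Byte 1: 0xF0 = 11110000, payload 000 (3 bits).
Byte 2: 0x90 = 10010000 (10xxxxxx ✓), payload 010000.
Byte 3: 0x80 = 10000000 (10xxxxxx ✓), payload 000000.
Byte 4: 0x85 = 10000101 (10xxxxxx ✓), payload 000101.
Concatenate: 000010000000000000101 = 0x10005 (21 bits → U+10005).

U+10005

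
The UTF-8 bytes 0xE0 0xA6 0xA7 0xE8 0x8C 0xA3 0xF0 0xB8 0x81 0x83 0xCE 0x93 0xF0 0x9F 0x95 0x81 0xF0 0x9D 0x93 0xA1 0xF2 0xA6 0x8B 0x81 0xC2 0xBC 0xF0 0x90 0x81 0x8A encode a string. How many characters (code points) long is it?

Byte at offset 0: 0xE0 = 11100000 → 3-byte char (#1). Advance 3.
Byte at offset 3: 0xE8 = 11101000 → 3-byte char (#2). Advance 3.
Byte at offset 6: 0xF0 = 11110000 → 4-byte char (#3). Advance 4.
Byte at offset 10: 0xCE = 11001110 → 2-byte char (#4). Advance 2.
Byte at offset 12: 0xF0 = 11110000 → 4-byte char (#5). Advance 4.
Byte at offset 16: 0xF0 = 11110000 → 4-byte char (#6). Advance 4.
Byte at offset 20: 0xF2 = 11110010 → 4-byte char (#7). Advance 4.
Byte at offset 24: 0xC2 = 11000010 → 2-byte char (#8). Advance 2.
Byte at offset 26: 0xF0 = 11110000 → 4-byte char (#9). Advance 4.
Reached end at offset 30 after 9 code points.

9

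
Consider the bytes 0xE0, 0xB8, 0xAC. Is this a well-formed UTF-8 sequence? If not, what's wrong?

valid

Leading byte 0xE0 = 11100000 → 3-byte form.
Continuation bytes 0xB8=10111000, 0xAC=10101100 all match 10xxxxxx.
Decoded value 0xE2C is ≥ 0x800 (shortest form) and not a surrogate.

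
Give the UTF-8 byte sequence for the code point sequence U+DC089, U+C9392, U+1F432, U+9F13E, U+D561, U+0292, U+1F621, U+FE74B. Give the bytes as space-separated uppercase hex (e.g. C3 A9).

U+DC089: 4-byte form → F3 9C 82 89.
U+C9392: 4-byte form → F3 89 8E 92.
U+1F432: 4-byte form → F0 9F 90 B2.
U+9F13E: 4-byte form → F2 9F 84 BE.
U+D561: 3-byte form → ED 95 A1.
U+0292: 2-byte form → CA 92.
U+1F621: 4-byte form → F0 9F 98 A1.
U+FE74B: 4-byte form → F3 BE 9D 8B.
Concatenated (29 bytes): F3 9C 82 89 F3 89 8E 92 F0 9F 90 B2 F2 9F 84 BE ED 95 A1 CA 92 F0 9F 98 A1 F3 BE 9D 8B.

F3 9C 82 89 F3 89 8E 92 F0 9F 90 B2 F2 9F 84 BE ED 95 A1 CA 92 F0 9F 98 A1 F3 BE 9D 8B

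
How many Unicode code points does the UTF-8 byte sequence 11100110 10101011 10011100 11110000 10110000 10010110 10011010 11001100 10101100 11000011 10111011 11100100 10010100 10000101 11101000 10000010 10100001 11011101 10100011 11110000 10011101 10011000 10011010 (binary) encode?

Byte at offset 0: 0xE6 = 11100110 → 3-byte char (#1). Advance 3.
Byte at offset 3: 0xF0 = 11110000 → 4-byte char (#2). Advance 4.
Byte at offset 7: 0xCC = 11001100 → 2-byte char (#3). Advance 2.
Byte at offset 9: 0xC3 = 11000011 → 2-byte char (#4). Advance 2.
Byte at offset 11: 0xE4 = 11100100 → 3-byte char (#5). Advance 3.
Byte at offset 14: 0xE8 = 11101000 → 3-byte char (#6). Advance 3.
Byte at offset 17: 0xDD = 11011101 → 2-byte char (#7). Advance 2.
Byte at offset 19: 0xF0 = 11110000 → 4-byte char (#8). Advance 4.
Reached end at offset 23 after 8 code points.

8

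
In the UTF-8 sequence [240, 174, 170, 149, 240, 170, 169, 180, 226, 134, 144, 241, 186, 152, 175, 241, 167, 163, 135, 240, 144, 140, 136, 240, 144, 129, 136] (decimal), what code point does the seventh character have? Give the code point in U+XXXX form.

U+10048

Offset 0: leading byte 0xF0 = 11110000 → 4-byte char #1 = F0 AE AA 95.
Offset 4: leading byte 0xF0 = 11110000 → 4-byte char #2 = F0 AA A9 B4.
Offset 8: leading byte 0xE2 = 11100010 → 3-byte char #3 = E2 86 90.
Offset 11: leading byte 0xF1 = 11110001 → 4-byte char #4 = F1 BA 98 AF.
Offset 15: leading byte 0xF1 = 11110001 → 4-byte char #5 = F1 A7 A3 87.
Offset 19: leading byte 0xF0 = 11110000 → 4-byte char #6 = F0 90 8C 88.
Offset 23: leading byte 0xF0 = 11110000 → 4-byte char #7 = F0 90 81 88.
Leading byte 0xF0 = 11110000 matches 11110xxx → 4-byte sequence.
Byte 1: 0xF0 = 11110000, payload 000 (3 bits).
Byte 2: 0x90 = 10010000 (10xxxxxx ✓), payload 010000.
Byte 3: 0x81 = 10000001 (10xxxxxx ✓), payload 000001.
Byte 4: 0x88 = 10001000 (10xxxxxx ✓), payload 001000.
Concatenate: 000010000000001001000 = 0x10048 (21 bits → U+10048).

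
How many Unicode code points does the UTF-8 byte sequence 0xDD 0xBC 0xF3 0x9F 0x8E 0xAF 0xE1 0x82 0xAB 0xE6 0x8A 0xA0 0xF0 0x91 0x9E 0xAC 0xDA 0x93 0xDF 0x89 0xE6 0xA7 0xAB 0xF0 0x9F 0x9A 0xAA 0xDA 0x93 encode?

10

Byte at offset 0: 0xDD = 11011101 → 2-byte char (#1). Advance 2.
Byte at offset 2: 0xF3 = 11110011 → 4-byte char (#2). Advance 4.
Byte at offset 6: 0xE1 = 11100001 → 3-byte char (#3). Advance 3.
Byte at offset 9: 0xE6 = 11100110 → 3-byte char (#4). Advance 3.
Byte at offset 12: 0xF0 = 11110000 → 4-byte char (#5). Advance 4.
Byte at offset 16: 0xDA = 11011010 → 2-byte char (#6). Advance 2.
Byte at offset 18: 0xDF = 11011111 → 2-byte char (#7). Advance 2.
Byte at offset 20: 0xE6 = 11100110 → 3-byte char (#8). Advance 3.
Byte at offset 23: 0xF0 = 11110000 → 4-byte char (#9). Advance 4.
Byte at offset 27: 0xDA = 11011010 → 2-byte char (#10). Advance 2.
Reached end at offset 29 after 10 code points.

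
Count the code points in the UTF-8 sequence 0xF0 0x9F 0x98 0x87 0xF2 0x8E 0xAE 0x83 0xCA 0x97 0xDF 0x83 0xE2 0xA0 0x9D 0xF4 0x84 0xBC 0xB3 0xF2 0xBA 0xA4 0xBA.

7

Byte at offset 0: 0xF0 = 11110000 → 4-byte char (#1). Advance 4.
Byte at offset 4: 0xF2 = 11110010 → 4-byte char (#2). Advance 4.
Byte at offset 8: 0xCA = 11001010 → 2-byte char (#3). Advance 2.
Byte at offset 10: 0xDF = 11011111 → 2-byte char (#4). Advance 2.
Byte at offset 12: 0xE2 = 11100010 → 3-byte char (#5). Advance 3.
Byte at offset 15: 0xF4 = 11110100 → 4-byte char (#6). Advance 4.
Byte at offset 19: 0xF2 = 11110010 → 4-byte char (#7). Advance 4.
Reached end at offset 23 after 7 code points.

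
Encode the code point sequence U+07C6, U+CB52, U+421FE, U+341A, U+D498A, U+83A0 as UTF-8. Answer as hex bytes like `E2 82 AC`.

U+07C6: 2-byte form → DF 86.
U+CB52: 3-byte form → EC AD 92.
U+421FE: 4-byte form → F1 82 87 BE.
U+341A: 3-byte form → E3 90 9A.
U+D498A: 4-byte form → F3 94 A6 8A.
U+83A0: 3-byte form → E8 8E A0.
Concatenated (19 bytes): DF 86 EC AD 92 F1 82 87 BE E3 90 9A F3 94 A6 8A E8 8E A0.

DF 86 EC AD 92 F1 82 87 BE E3 90 9A F3 94 A6 8A E8 8E A0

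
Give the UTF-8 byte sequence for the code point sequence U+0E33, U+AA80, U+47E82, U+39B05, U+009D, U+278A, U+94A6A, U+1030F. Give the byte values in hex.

E0 B8 B3 EA AA 80 F1 87 BA 82 F0 B9 AC 85 C2 9D E2 9E 8A F2 94 A9 AA F0 90 8C 8F

U+0E33: 3-byte form → E0 B8 B3.
U+AA80: 3-byte form → EA AA 80.
U+47E82: 4-byte form → F1 87 BA 82.
U+39B05: 4-byte form → F0 B9 AC 85.
U+009D: 2-byte form → C2 9D.
U+278A: 3-byte form → E2 9E 8A.
U+94A6A: 4-byte form → F2 94 A9 AA.
U+1030F: 4-byte form → F0 90 8C 8F.
Concatenated (27 bytes): E0 B8 B3 EA AA 80 F1 87 BA 82 F0 B9 AC 85 C2 9D E2 9E 8A F2 94 A9 AA F0 90 8C 8F.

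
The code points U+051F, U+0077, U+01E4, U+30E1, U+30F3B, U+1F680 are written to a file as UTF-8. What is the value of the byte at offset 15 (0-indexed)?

U+051F → 2-byte form D4 9F at offsets 0–1.
U+0077 → 1-byte form 77 at offsets 2–2.
U+01E4 → 2-byte form C7 A4 at offsets 3–4.
U+30E1 → 3-byte form E3 83 A1 at offsets 5–7.
U+30F3B → 4-byte form F0 B0 BC BB at offsets 8–11.
U+1F680 → 4-byte form F0 9F 9A 80 at offsets 12–15.
Offset 15 falls in char 6's range; it's byte 4 of F0 9F 9A 80 = 0x80.

0x80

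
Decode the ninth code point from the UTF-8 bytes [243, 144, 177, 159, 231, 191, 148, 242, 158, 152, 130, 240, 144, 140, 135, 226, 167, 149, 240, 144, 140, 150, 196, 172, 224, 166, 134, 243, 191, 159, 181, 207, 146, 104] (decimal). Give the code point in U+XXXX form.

Offset 0: leading byte 0xF3 = 11110011 → 4-byte char #1 = F3 90 B1 9F.
Offset 4: leading byte 0xE7 = 11100111 → 3-byte char #2 = E7 BF 94.
Offset 7: leading byte 0xF2 = 11110010 → 4-byte char #3 = F2 9E 98 82.
Offset 11: leading byte 0xF0 = 11110000 → 4-byte char #4 = F0 90 8C 87.
Offset 15: leading byte 0xE2 = 11100010 → 3-byte char #5 = E2 A7 95.
Offset 18: leading byte 0xF0 = 11110000 → 4-byte char #6 = F0 90 8C 96.
Offset 22: leading byte 0xC4 = 11000100 → 2-byte char #7 = C4 AC.
Offset 24: leading byte 0xE0 = 11100000 → 3-byte char #8 = E0 A6 86.
Offset 27: leading byte 0xF3 = 11110011 → 4-byte char #9 = F3 BF 9F B5.
Leading byte 0xF3 = 11110011 matches 11110xxx → 4-byte sequence.
Byte 1: 0xF3 = 11110011, payload 011 (3 bits).
Byte 2: 0xBF = 10111111 (10xxxxxx ✓), payload 111111.
Byte 3: 0x9F = 10011111 (10xxxxxx ✓), payload 011111.
Byte 4: 0xB5 = 10110101 (10xxxxxx ✓), payload 110101.
Concatenate: 011111111011111110101 = 0xFF7F5 (21 bits → U+FF7F5).

U+FF7F5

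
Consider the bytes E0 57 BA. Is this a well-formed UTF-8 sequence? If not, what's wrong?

invalid (non-continuation byte where continuation expected)

Leading byte 0xE0 = 11100000 → 3-byte form.
Byte 2 is 0x57 = 01010111, which is not 10xxxxxx — expected a continuation byte.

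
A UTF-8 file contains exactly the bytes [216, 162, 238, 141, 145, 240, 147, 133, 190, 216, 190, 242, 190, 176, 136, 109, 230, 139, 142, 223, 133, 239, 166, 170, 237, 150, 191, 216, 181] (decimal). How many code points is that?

Byte at offset 0: 0xD8 = 11011000 → 2-byte char (#1). Advance 2.
Byte at offset 2: 0xEE = 11101110 → 3-byte char (#2). Advance 3.
Byte at offset 5: 0xF0 = 11110000 → 4-byte char (#3). Advance 4.
Byte at offset 9: 0xD8 = 11011000 → 2-byte char (#4). Advance 2.
Byte at offset 11: 0xF2 = 11110010 → 4-byte char (#5). Advance 4.
Byte at offset 15: 0x6D = 01101101 → 1-byte char (#6). Advance 1.
Byte at offset 16: 0xE6 = 11100110 → 3-byte char (#7). Advance 3.
Byte at offset 19: 0xDF = 11011111 → 2-byte char (#8). Advance 2.
Byte at offset 21: 0xEF = 11101111 → 3-byte char (#9). Advance 3.
Byte at offset 24: 0xED = 11101101 → 3-byte char (#10). Advance 3.
Byte at offset 27: 0xD8 = 11011000 → 2-byte char (#11). Advance 2.
Reached end at offset 29 after 11 code points.

11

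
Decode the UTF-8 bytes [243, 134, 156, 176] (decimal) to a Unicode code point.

U+C6730

Leading byte 0xF3 = 11110011 matches 11110xxx → 4-byte sequence.
Byte 1: 0xF3 = 11110011, payload 011 (3 bits).
Byte 2: 0x86 = 10000110 (10xxxxxx ✓), payload 000110.
Byte 3: 0x9C = 10011100 (10xxxxxx ✓), payload 011100.
Byte 4: 0xB0 = 10110000 (10xxxxxx ✓), payload 110000.
Concatenate: 011000110011100110000 = 0xC6730 (21 bits → U+C6730).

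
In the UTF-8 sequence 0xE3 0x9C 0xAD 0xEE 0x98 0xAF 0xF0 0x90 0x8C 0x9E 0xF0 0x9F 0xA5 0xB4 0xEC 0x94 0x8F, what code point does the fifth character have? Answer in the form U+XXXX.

U+C50F

Offset 0: leading byte 0xE3 = 11100011 → 3-byte char #1 = E3 9C AD.
Offset 3: leading byte 0xEE = 11101110 → 3-byte char #2 = EE 98 AF.
Offset 6: leading byte 0xF0 = 11110000 → 4-byte char #3 = F0 90 8C 9E.
Offset 10: leading byte 0xF0 = 11110000 → 4-byte char #4 = F0 9F A5 B4.
Offset 14: leading byte 0xEC = 11101100 → 3-byte char #5 = EC 94 8F.
Leading byte 0xEC = 11101100 matches 1110xxxx → 3-byte sequence.
Byte 1: 0xEC = 11101100, payload 1100 (4 bits).
Byte 2: 0x94 = 10010100 (10xxxxxx ✓), payload 010100.
Byte 3: 0x8F = 10001111 (10xxxxxx ✓), payload 001111.
Concatenate: 1100010100001111 = 0xC50F (16 bits → U+C50F).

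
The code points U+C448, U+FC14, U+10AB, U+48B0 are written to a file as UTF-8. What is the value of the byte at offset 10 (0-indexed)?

0xA2

U+C448 → 3-byte form EC 91 88 at offsets 0–2.
U+FC14 → 3-byte form EF B0 94 at offsets 3–5.
U+10AB → 3-byte form E1 82 AB at offsets 6–8.
U+48B0 → 3-byte form E4 A2 B0 at offsets 9–11.
Offset 10 falls in char 4's range; it's byte 2 of E4 A2 B0 = 0xA2.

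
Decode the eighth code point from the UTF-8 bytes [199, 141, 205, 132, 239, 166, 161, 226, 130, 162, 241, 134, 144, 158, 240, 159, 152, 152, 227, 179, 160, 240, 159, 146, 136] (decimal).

U+1F488

Offset 0: leading byte 0xC7 = 11000111 → 2-byte char #1 = C7 8D.
Offset 2: leading byte 0xCD = 11001101 → 2-byte char #2 = CD 84.
Offset 4: leading byte 0xEF = 11101111 → 3-byte char #3 = EF A6 A1.
Offset 7: leading byte 0xE2 = 11100010 → 3-byte char #4 = E2 82 A2.
Offset 10: leading byte 0xF1 = 11110001 → 4-byte char #5 = F1 86 90 9E.
Offset 14: leading byte 0xF0 = 11110000 → 4-byte char #6 = F0 9F 98 98.
Offset 18: leading byte 0xE3 = 11100011 → 3-byte char #7 = E3 B3 A0.
Offset 21: leading byte 0xF0 = 11110000 → 4-byte char #8 = F0 9F 92 88.
Leading byte 0xF0 = 11110000 matches 11110xxx → 4-byte sequence.
Byte 1: 0xF0 = 11110000, payload 000 (3 bits).
Byte 2: 0x9F = 10011111 (10xxxxxx ✓), payload 011111.
Byte 3: 0x92 = 10010010 (10xxxxxx ✓), payload 010010.
Byte 4: 0x88 = 10001000 (10xxxxxx ✓), payload 001000.
Concatenate: 000011111010010001000 = 0x1F488 (21 bits → U+1F488).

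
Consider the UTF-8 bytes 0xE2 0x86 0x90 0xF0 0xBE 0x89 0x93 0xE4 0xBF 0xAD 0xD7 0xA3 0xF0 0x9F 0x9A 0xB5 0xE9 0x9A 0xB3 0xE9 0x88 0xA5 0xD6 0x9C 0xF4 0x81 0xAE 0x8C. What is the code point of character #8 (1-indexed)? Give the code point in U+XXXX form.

U+059C

Offset 0: leading byte 0xE2 = 11100010 → 3-byte char #1 = E2 86 90.
Offset 3: leading byte 0xF0 = 11110000 → 4-byte char #2 = F0 BE 89 93.
Offset 7: leading byte 0xE4 = 11100100 → 3-byte char #3 = E4 BF AD.
Offset 10: leading byte 0xD7 = 11010111 → 2-byte char #4 = D7 A3.
Offset 12: leading byte 0xF0 = 11110000 → 4-byte char #5 = F0 9F 9A B5.
Offset 16: leading byte 0xE9 = 11101001 → 3-byte char #6 = E9 9A B3.
Offset 19: leading byte 0xE9 = 11101001 → 3-byte char #7 = E9 88 A5.
Offset 22: leading byte 0xD6 = 11010110 → 2-byte char #8 = D6 9C.
Leading byte 0xD6 = 11010110 matches 110xxxxx → 2-byte sequence.
Byte 1: 0xD6 = 11010110, payload 10110 (5 bits).
Byte 2: 0x9C = 10011100 (10xxxxxx ✓), payload 011100.
Concatenate: 10110011100 = 0x59C (11 bits → U+059C).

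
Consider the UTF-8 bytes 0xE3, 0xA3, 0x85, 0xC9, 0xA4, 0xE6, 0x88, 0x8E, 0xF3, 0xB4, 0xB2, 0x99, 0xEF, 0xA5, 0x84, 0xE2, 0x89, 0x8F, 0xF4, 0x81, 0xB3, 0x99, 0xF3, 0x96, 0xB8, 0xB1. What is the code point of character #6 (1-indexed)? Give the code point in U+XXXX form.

Offset 0: leading byte 0xE3 = 11100011 → 3-byte char #1 = E3 A3 85.
Offset 3: leading byte 0xC9 = 11001001 → 2-byte char #2 = C9 A4.
Offset 5: leading byte 0xE6 = 11100110 → 3-byte char #3 = E6 88 8E.
Offset 8: leading byte 0xF3 = 11110011 → 4-byte char #4 = F3 B4 B2 99.
Offset 12: leading byte 0xEF = 11101111 → 3-byte char #5 = EF A5 84.
Offset 15: leading byte 0xE2 = 11100010 → 3-byte char #6 = E2 89 8F.
Leading byte 0xE2 = 11100010 matches 1110xxxx → 3-byte sequence.
Byte 1: 0xE2 = 11100010, payload 0010 (4 bits).
Byte 2: 0x89 = 10001001 (10xxxxxx ✓), payload 001001.
Byte 3: 0x8F = 10001111 (10xxxxxx ✓), payload 001111.
Concatenate: 0010001001001111 = 0x224F (16 bits → U+224F).

U+224F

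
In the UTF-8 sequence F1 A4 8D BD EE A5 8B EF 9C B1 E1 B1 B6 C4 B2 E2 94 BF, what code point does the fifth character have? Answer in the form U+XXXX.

U+0132

Offset 0: leading byte 0xF1 = 11110001 → 4-byte char #1 = F1 A4 8D BD.
Offset 4: leading byte 0xEE = 11101110 → 3-byte char #2 = EE A5 8B.
Offset 7: leading byte 0xEF = 11101111 → 3-byte char #3 = EF 9C B1.
Offset 10: leading byte 0xE1 = 11100001 → 3-byte char #4 = E1 B1 B6.
Offset 13: leading byte 0xC4 = 11000100 → 2-byte char #5 = C4 B2.
Leading byte 0xC4 = 11000100 matches 110xxxxx → 2-byte sequence.
Byte 1: 0xC4 = 11000100, payload 00100 (5 bits).
Byte 2: 0xB2 = 10110010 (10xxxxxx ✓), payload 110010.
Concatenate: 00100110010 = 0x132 (11 bits → U+0132).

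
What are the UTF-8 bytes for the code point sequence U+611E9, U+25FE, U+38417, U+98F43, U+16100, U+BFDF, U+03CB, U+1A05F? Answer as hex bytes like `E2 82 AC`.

F1 A1 87 A9 E2 97 BE F0 B8 90 97 F2 98 BD 83 F0 96 84 80 EB BF 9F CF 8B F0 9A 81 9F

U+611E9: 4-byte form → F1 A1 87 A9.
U+25FE: 3-byte form → E2 97 BE.
U+38417: 4-byte form → F0 B8 90 97.
U+98F43: 4-byte form → F2 98 BD 83.
U+16100: 4-byte form → F0 96 84 80.
U+BFDF: 3-byte form → EB BF 9F.
U+03CB: 2-byte form → CF 8B.
U+1A05F: 4-byte form → F0 9A 81 9F.
Concatenated (28 bytes): F1 A1 87 A9 E2 97 BE F0 B8 90 97 F2 98 BD 83 F0 96 84 80 EB BF 9F CF 8B F0 9A 81 9F.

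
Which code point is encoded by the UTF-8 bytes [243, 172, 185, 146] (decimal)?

Leading byte 0xF3 = 11110011 matches 11110xxx → 4-byte sequence.
Byte 1: 0xF3 = 11110011, payload 011 (3 bits).
Byte 2: 0xAC = 10101100 (10xxxxxx ✓), payload 101100.
Byte 3: 0xB9 = 10111001 (10xxxxxx ✓), payload 111001.
Byte 4: 0x92 = 10010010 (10xxxxxx ✓), payload 010010.
Concatenate: 011101100111001010010 = 0xECE52 (21 bits → U+ECE52).

U+ECE52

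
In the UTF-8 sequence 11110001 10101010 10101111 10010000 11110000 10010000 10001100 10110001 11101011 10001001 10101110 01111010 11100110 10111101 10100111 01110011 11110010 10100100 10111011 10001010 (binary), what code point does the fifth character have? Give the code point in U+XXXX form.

U+6F67

Offset 0: leading byte 0xF1 = 11110001 → 4-byte char #1 = F1 AA AF 90.
Offset 4: leading byte 0xF0 = 11110000 → 4-byte char #2 = F0 90 8C B1.
Offset 8: leading byte 0xEB = 11101011 → 3-byte char #3 = EB 89 AE.
Offset 11: leading byte 0x7A = 01111010 → 1-byte char #4 = 7A.
Offset 12: leading byte 0xE6 = 11100110 → 3-byte char #5 = E6 BD A7.
Leading byte 0xE6 = 11100110 matches 1110xxxx → 3-byte sequence.
Byte 1: 0xE6 = 11100110, payload 0110 (4 bits).
Byte 2: 0xBD = 10111101 (10xxxxxx ✓), payload 111101.
Byte 3: 0xA7 = 10100111 (10xxxxxx ✓), payload 100111.
Concatenate: 0110111101100111 = 0x6F67 (16 bits → U+6F67).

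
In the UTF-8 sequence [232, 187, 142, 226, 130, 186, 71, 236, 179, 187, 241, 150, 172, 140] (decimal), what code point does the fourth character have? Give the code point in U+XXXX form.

U+CCFB

Offset 0: leading byte 0xE8 = 11101000 → 3-byte char #1 = E8 BB 8E.
Offset 3: leading byte 0xE2 = 11100010 → 3-byte char #2 = E2 82 BA.
Offset 6: leading byte 0x47 = 01000111 → 1-byte char #3 = 47.
Offset 7: leading byte 0xEC = 11101100 → 3-byte char #4 = EC B3 BB.
Leading byte 0xEC = 11101100 matches 1110xxxx → 3-byte sequence.
Byte 1: 0xEC = 11101100, payload 1100 (4 bits).
Byte 2: 0xB3 = 10110011 (10xxxxxx ✓), payload 110011.
Byte 3: 0xBB = 10111011 (10xxxxxx ✓), payload 111011.
Concatenate: 1100110011111011 = 0xCCFB (16 bits → U+CCFB).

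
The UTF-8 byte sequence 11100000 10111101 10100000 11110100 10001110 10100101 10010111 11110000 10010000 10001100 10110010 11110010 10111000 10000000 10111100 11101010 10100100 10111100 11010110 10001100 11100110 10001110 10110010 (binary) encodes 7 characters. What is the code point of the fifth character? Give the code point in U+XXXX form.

U+A93C

Offset 0: leading byte 0xE0 = 11100000 → 3-byte char #1 = E0 BD A0.
Offset 3: leading byte 0xF4 = 11110100 → 4-byte char #2 = F4 8E A5 97.
Offset 7: leading byte 0xF0 = 11110000 → 4-byte char #3 = F0 90 8C B2.
Offset 11: leading byte 0xF2 = 11110010 → 4-byte char #4 = F2 B8 80 BC.
Offset 15: leading byte 0xEA = 11101010 → 3-byte char #5 = EA A4 BC.
Leading byte 0xEA = 11101010 matches 1110xxxx → 3-byte sequence.
Byte 1: 0xEA = 11101010, payload 1010 (4 bits).
Byte 2: 0xA4 = 10100100 (10xxxxxx ✓), payload 100100.
Byte 3: 0xBC = 10111100 (10xxxxxx ✓), payload 111100.
Concatenate: 1010100100111100 = 0xA93C (16 bits → U+A93C).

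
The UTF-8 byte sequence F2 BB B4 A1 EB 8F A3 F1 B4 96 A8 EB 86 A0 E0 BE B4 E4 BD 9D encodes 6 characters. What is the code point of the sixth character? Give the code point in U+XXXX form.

Offset 0: leading byte 0xF2 = 11110010 → 4-byte char #1 = F2 BB B4 A1.
Offset 4: leading byte 0xEB = 11101011 → 3-byte char #2 = EB 8F A3.
Offset 7: leading byte 0xF1 = 11110001 → 4-byte char #3 = F1 B4 96 A8.
Offset 11: leading byte 0xEB = 11101011 → 3-byte char #4 = EB 86 A0.
Offset 14: leading byte 0xE0 = 11100000 → 3-byte char #5 = E0 BE B4.
Offset 17: leading byte 0xE4 = 11100100 → 3-byte char #6 = E4 BD 9D.
Leading byte 0xE4 = 11100100 matches 1110xxxx → 3-byte sequence.
Byte 1: 0xE4 = 11100100, payload 0100 (4 bits).
Byte 2: 0xBD = 10111101 (10xxxxxx ✓), payload 111101.
Byte 3: 0x9D = 10011101 (10xxxxxx ✓), payload 011101.
Concatenate: 0100111101011101 = 0x4F5D (16 bits → U+4F5D).

U+4F5D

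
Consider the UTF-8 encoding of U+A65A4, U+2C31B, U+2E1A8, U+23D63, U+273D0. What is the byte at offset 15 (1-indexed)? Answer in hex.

1-indexed offset 15 is 0-indexed offset 14.
U+A65A4 → 4-byte form F2 A6 96 A4 at offsets 0–3.
U+2C31B → 4-byte form F0 AC 8C 9B at offsets 4–7.
U+2E1A8 → 4-byte form F0 AE 86 A8 at offsets 8–11.
U+23D63 → 4-byte form F0 A3 B5 A3 at offsets 12–15.
Offset 14 falls in char 4's range; it's byte 3 of F0 A3 B5 A3 = 0xB5.

0xB5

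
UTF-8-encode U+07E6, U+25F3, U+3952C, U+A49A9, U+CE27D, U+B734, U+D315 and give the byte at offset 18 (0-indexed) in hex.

U+07E6 → 2-byte form DF A6 at offsets 0–1.
U+25F3 → 3-byte form E2 97 B3 at offsets 2–4.
U+3952C → 4-byte form F0 B9 94 AC at offsets 5–8.
U+A49A9 → 4-byte form F2 A4 A6 A9 at offsets 9–12.
U+CE27D → 4-byte form F3 8E 89 BD at offsets 13–16.
U+B734 → 3-byte form EB 9C B4 at offsets 17–19.
Offset 18 falls in char 6's range; it's byte 2 of EB 9C B4 = 0x9C.

0x9C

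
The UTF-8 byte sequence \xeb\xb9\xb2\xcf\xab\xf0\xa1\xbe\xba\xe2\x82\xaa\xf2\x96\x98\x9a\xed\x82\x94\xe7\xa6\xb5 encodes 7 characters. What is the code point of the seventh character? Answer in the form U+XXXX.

U+79B5

Offset 0: leading byte 0xEB = 11101011 → 3-byte char #1 = EB B9 B2.
Offset 3: leading byte 0xCF = 11001111 → 2-byte char #2 = CF AB.
Offset 5: leading byte 0xF0 = 11110000 → 4-byte char #3 = F0 A1 BE BA.
Offset 9: leading byte 0xE2 = 11100010 → 3-byte char #4 = E2 82 AA.
Offset 12: leading byte 0xF2 = 11110010 → 4-byte char #5 = F2 96 98 9A.
Offset 16: leading byte 0xED = 11101101 → 3-byte char #6 = ED 82 94.
Offset 19: leading byte 0xE7 = 11100111 → 3-byte char #7 = E7 A6 B5.
Leading byte 0xE7 = 11100111 matches 1110xxxx → 3-byte sequence.
Byte 1: 0xE7 = 11100111, payload 0111 (4 bits).
Byte 2: 0xA6 = 10100110 (10xxxxxx ✓), payload 100110.
Byte 3: 0xB5 = 10110101 (10xxxxxx ✓), payload 110101.
Concatenate: 0111100110110101 = 0x79B5 (16 bits → U+79B5).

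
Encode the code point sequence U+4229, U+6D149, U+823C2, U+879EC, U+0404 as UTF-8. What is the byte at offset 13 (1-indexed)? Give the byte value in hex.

1-indexed offset 13 is 0-indexed offset 12.
U+4229 → 3-byte form E4 88 A9 at offsets 0–2.
U+6D149 → 4-byte form F1 AD 85 89 at offsets 3–6.
U+823C2 → 4-byte form F2 82 8F 82 at offsets 7–10.
U+879EC → 4-byte form F2 87 A7 AC at offsets 11–14.
Offset 12 falls in char 4's range; it's byte 2 of F2 87 A7 AC = 0x87.

0x87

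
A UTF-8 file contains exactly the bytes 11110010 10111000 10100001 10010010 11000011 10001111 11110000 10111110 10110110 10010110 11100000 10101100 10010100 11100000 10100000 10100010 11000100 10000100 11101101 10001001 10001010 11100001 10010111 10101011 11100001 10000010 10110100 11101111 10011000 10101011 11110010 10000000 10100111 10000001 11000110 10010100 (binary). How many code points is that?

12

Byte at offset 0: 0xF2 = 11110010 → 4-byte char (#1). Advance 4.
Byte at offset 4: 0xC3 = 11000011 → 2-byte char (#2). Advance 2.
Byte at offset 6: 0xF0 = 11110000 → 4-byte char (#3). Advance 4.
Byte at offset 10: 0xE0 = 11100000 → 3-byte char (#4). Advance 3.
Byte at offset 13: 0xE0 = 11100000 → 3-byte char (#5). Advance 3.
Byte at offset 16: 0xC4 = 11000100 → 2-byte char (#6). Advance 2.
Byte at offset 18: 0xED = 11101101 → 3-byte char (#7). Advance 3.
Byte at offset 21: 0xE1 = 11100001 → 3-byte char (#8). Advance 3.
Byte at offset 24: 0xE1 = 11100001 → 3-byte char (#9). Advance 3.
Byte at offset 27: 0xEF = 11101111 → 3-byte char (#10). Advance 3.
Byte at offset 30: 0xF2 = 11110010 → 4-byte char (#11). Advance 4.
Byte at offset 34: 0xC6 = 11000110 → 2-byte char (#12). Advance 2.
Reached end at offset 36 after 12 code points.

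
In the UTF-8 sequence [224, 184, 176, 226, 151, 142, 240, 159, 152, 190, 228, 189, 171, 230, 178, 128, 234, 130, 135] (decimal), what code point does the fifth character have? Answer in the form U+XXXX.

Offset 0: leading byte 0xE0 = 11100000 → 3-byte char #1 = E0 B8 B0.
Offset 3: leading byte 0xE2 = 11100010 → 3-byte char #2 = E2 97 8E.
Offset 6: leading byte 0xF0 = 11110000 → 4-byte char #3 = F0 9F 98 BE.
Offset 10: leading byte 0xE4 = 11100100 → 3-byte char #4 = E4 BD AB.
Offset 13: leading byte 0xE6 = 11100110 → 3-byte char #5 = E6 B2 80.
Leading byte 0xE6 = 11100110 matches 1110xxxx → 3-byte sequence.
Byte 1: 0xE6 = 11100110, payload 0110 (4 bits).
Byte 2: 0xB2 = 10110010 (10xxxxxx ✓), payload 110010.
Byte 3: 0x80 = 10000000 (10xxxxxx ✓), payload 000000.
Concatenate: 0110110010000000 = 0x6C80 (16 bits → U+6C80).

U+6C80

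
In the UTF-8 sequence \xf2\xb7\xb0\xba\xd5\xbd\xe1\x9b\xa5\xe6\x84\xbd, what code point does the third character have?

Offset 0: leading byte 0xF2 = 11110010 → 4-byte char #1 = F2 B7 B0 BA.
Offset 4: leading byte 0xD5 = 11010101 → 2-byte char #2 = D5 BD.
Offset 6: leading byte 0xE1 = 11100001 → 3-byte char #3 = E1 9B A5.
Leading byte 0xE1 = 11100001 matches 1110xxxx → 3-byte sequence.
Byte 1: 0xE1 = 11100001, payload 0001 (4 bits).
Byte 2: 0x9B = 10011011 (10xxxxxx ✓), payload 011011.
Byte 3: 0xA5 = 10100101 (10xxxxxx ✓), payload 100101.
Concatenate: 0001011011100101 = 0x16E5 (16 bits → U+16E5).

U+16E5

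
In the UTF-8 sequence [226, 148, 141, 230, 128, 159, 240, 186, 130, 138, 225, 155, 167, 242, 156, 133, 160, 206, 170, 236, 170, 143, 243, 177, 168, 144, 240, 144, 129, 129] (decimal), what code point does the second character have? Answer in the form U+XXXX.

U+601F

Offset 0: leading byte 0xE2 = 11100010 → 3-byte char #1 = E2 94 8D.
Offset 3: leading byte 0xE6 = 11100110 → 3-byte char #2 = E6 80 9F.
Leading byte 0xE6 = 11100110 matches 1110xxxx → 3-byte sequence.
Byte 1: 0xE6 = 11100110, payload 0110 (4 bits).
Byte 2: 0x80 = 10000000 (10xxxxxx ✓), payload 000000.
Byte 3: 0x9F = 10011111 (10xxxxxx ✓), payload 011111.
Concatenate: 0110000000011111 = 0x601F (16 bits → U+601F).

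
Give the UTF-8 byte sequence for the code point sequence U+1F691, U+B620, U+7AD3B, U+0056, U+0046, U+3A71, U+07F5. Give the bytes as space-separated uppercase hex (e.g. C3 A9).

F0 9F 9A 91 EB 98 A0 F1 BA B4 BB 56 46 E3 A9 B1 DF B5

U+1F691: 4-byte form → F0 9F 9A 91.
U+B620: 3-byte form → EB 98 A0.
U+7AD3B: 4-byte form → F1 BA B4 BB.
U+0056: 1-byte form → 56.
U+0046: 1-byte form → 46.
U+3A71: 3-byte form → E3 A9 B1.
U+07F5: 2-byte form → DF B5.
Concatenated (18 bytes): F0 9F 9A 91 EB 98 A0 F1 BA B4 BB 56 46 E3 A9 B1 DF B5.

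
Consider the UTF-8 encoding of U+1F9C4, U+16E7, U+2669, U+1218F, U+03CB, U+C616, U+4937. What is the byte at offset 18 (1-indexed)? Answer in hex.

1-indexed offset 18 is 0-indexed offset 17.
U+1F9C4 → 4-byte form F0 9F A7 84 at offsets 0–3.
U+16E7 → 3-byte form E1 9B A7 at offsets 4–6.
U+2669 → 3-byte form E2 99 A9 at offsets 7–9.
U+1218F → 4-byte form F0 92 86 8F at offsets 10–13.
U+03CB → 2-byte form CF 8B at offsets 14–15.
U+C616 → 3-byte form EC 98 96 at offsets 16–18.
Offset 17 falls in char 6's range; it's byte 2 of EC 98 96 = 0x98.

0x98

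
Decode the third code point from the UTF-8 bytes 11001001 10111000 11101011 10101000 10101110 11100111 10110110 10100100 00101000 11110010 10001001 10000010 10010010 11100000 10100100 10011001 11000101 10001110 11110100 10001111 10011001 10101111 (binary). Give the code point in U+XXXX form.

Offset 0: leading byte 0xC9 = 11001001 → 2-byte char #1 = C9 B8.
Offset 2: leading byte 0xEB = 11101011 → 3-byte char #2 = EB A8 AE.
Offset 5: leading byte 0xE7 = 11100111 → 3-byte char #3 = E7 B6 A4.
Leading byte 0xE7 = 11100111 matches 1110xxxx → 3-byte sequence.
Byte 1: 0xE7 = 11100111, payload 0111 (4 bits).
Byte 2: 0xB6 = 10110110 (10xxxxxx ✓), payload 110110.
Byte 3: 0xA4 = 10100100 (10xxxxxx ✓), payload 100100.
Concatenate: 0111110110100100 = 0x7DA4 (16 bits → U+7DA4).

U+7DA4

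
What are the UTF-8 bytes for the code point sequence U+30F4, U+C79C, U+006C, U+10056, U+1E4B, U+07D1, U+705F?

U+30F4: 3-byte form → E3 83 B4.
U+C79C: 3-byte form → EC 9E 9C.
U+006C: 1-byte form → 6C.
U+10056: 4-byte form → F0 90 81 96.
U+1E4B: 3-byte form → E1 B9 8B.
U+07D1: 2-byte form → DF 91.
U+705F: 3-byte form → E7 81 9F.
Concatenated (19 bytes): E3 83 B4 EC 9E 9C 6C F0 90 81 96 E1 B9 8B DF 91 E7 81 9F.

E3 83 B4 EC 9E 9C 6C F0 90 81 96 E1 B9 8B DF 91 E7 81 9F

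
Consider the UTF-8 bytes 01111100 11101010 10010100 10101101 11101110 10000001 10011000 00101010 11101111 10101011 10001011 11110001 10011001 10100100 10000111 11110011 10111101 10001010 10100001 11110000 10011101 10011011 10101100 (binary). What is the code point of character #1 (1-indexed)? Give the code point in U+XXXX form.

U+007C

Offset 0: leading byte 0x7C = 01111100 → 1-byte char #1 = 7C.
Leading byte 0x7C = 01111100 matches 0xxxxxxx → 1-byte sequence.
Byte 1: 0x7C = 01111100, payload 1111100 (7 bits).
Concatenate: 1111100 = 0x7C (7 bits → U+007C).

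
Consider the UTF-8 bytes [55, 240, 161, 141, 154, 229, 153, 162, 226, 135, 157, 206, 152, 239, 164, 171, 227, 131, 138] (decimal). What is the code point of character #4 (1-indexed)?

U+21DD

Offset 0: leading byte 0x37 = 00110111 → 1-byte char #1 = 37.
Offset 1: leading byte 0xF0 = 11110000 → 4-byte char #2 = F0 A1 8D 9A.
Offset 5: leading byte 0xE5 = 11100101 → 3-byte char #3 = E5 99 A2.
Offset 8: leading byte 0xE2 = 11100010 → 3-byte char #4 = E2 87 9D.
Leading byte 0xE2 = 11100010 matches 1110xxxx → 3-byte sequence.
Byte 1: 0xE2 = 11100010, payload 0010 (4 bits).
Byte 2: 0x87 = 10000111 (10xxxxxx ✓), payload 000111.
Byte 3: 0x9D = 10011101 (10xxxxxx ✓), payload 011101.
Concatenate: 0010000111011101 = 0x21DD (16 bits → U+21DD).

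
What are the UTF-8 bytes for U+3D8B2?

U+3D8B2 = 0x3D8B2 = 252082 decimal. In range U+10000–U+10FFFF → 4-byte form: 11110xxx 10xxxxxx 10xxxxxx 10xxxxxx.
Binary (21 bits): 000111101100010110010.
Split 3+6+6+6: 000 | 111101 | 100010 | 110010.
Byte 1: 11110000 = 0xF0.
Byte 2: 10111101 = 0xBD.
Byte 3: 10100010 = 0xA2.
Byte 4: 10110010 = 0xB2.

F0 BD A2 B2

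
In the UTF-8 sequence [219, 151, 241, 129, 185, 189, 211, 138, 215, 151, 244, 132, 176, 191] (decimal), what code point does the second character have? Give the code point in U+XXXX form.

U+41E7D

Offset 0: leading byte 0xDB = 11011011 → 2-byte char #1 = DB 97.
Offset 2: leading byte 0xF1 = 11110001 → 4-byte char #2 = F1 81 B9 BD.
Leading byte 0xF1 = 11110001 matches 11110xxx → 4-byte sequence.
Byte 1: 0xF1 = 11110001, payload 001 (3 bits).
Byte 2: 0x81 = 10000001 (10xxxxxx ✓), payload 000001.
Byte 3: 0xB9 = 10111001 (10xxxxxx ✓), payload 111001.
Byte 4: 0xBD = 10111101 (10xxxxxx ✓), payload 111101.
Concatenate: 001000001111001111101 = 0x41E7D (21 bits → U+41E7D).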